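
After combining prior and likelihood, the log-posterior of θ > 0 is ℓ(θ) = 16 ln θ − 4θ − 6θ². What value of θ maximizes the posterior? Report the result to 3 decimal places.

ℓ'(θ) = 16/θ − 4 − 12θ. Setting this to zero and multiplying by θ: 12θ² + 4θ − 16 = 0.
θ = (−4 + √(4² + 4·12·16)) / (2·12) = (−4 + √784) / 24 = (−4 + 28)/24 = 1.
ℓ''(θ) = −16/θ² − 12 < 0, confirming a maximum.

θ̂_MAP = 1.000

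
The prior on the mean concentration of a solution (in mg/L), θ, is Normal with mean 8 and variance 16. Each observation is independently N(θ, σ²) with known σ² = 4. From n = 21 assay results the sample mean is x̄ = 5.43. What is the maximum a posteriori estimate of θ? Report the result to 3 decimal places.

n = 21, x̄ = 5.43.
For a Normal prior and Normal likelihood with known variance, the posterior is Normal; its mode equals its mean, the precision-weighted average.
Prior precision 1/σ₀² = 1/16 = 0.0625; data precision n/σ² = 21/4 = 5.25.
θ̂ = (0.0625·8 + 5.25·5.43) / (0.0625 + 5.25) = 29.0075/5.3125 = 11603/2125 ≈ 5.460.

θ̂_MAP = 5.460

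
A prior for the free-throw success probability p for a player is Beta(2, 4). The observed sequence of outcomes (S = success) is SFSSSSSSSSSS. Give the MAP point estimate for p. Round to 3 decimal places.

Prior: Beta(2, 4).
Data: 11 successes in 12 trials (from the sequence). The binomial likelihood contributes p^11(1−p)^1, so the posterior is Beta(2+11, 4+1) = Beta(13, 5).
For Beta(a, b) with a, b > 1 the mode is (a−1)/(a+b−2) = 12/16 ≈ 0.750.

p̂_MAP = 0.750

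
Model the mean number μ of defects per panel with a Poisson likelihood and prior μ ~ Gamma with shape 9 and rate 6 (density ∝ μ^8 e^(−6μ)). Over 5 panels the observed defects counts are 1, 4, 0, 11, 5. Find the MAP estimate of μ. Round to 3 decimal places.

Σxᵢ = 1+4+0+11+5 = 21, with n = 5.
Posterior ∝ μ^8e^(−6μ) · μ^21e^(−5μ) = μ^29e^(−11μ), i.e. Gamma(shape=30, rate=11).
The mode of a Gamma(a, b) with a ≥ 1 (shape–rate) is (a−1)/b = 29/11 ≈ 2.636.

μ̂_MAP = 2.636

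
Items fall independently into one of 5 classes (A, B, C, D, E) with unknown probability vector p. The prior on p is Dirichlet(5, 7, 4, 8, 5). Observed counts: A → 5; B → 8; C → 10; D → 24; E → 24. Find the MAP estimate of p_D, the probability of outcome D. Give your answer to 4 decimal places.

MAP estimate of p_D = 0.3263

The posterior is Dirichlet(αᵢ + nᵢ) = Dirichlet(10, 15, 14, 32, 29).
For a Dirichlet(a₁,…,a_K) with all aᵢ > 1, the mode has j-th component (aⱼ − 1)/(Σaᵢ − K).
Here Σaᵢ = 100 and K = 5, so p_D = (32 − 1)/(100 − 5) = 31/95 ≈ 0.3263.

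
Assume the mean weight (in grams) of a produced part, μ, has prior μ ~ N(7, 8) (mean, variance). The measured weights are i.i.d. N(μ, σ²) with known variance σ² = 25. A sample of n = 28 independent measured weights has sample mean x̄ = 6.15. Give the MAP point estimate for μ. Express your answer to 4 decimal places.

n = 28, x̄ = 6.15.
For a Normal prior and Normal likelihood with known variance, the posterior is Normal; its mode equals its mean, the precision-weighted average.
Prior precision 1/σ₀² = 1/8 = 0.125; data precision n/σ² = 28/25 = 1.12.
μ̂ = (0.125·7 + 1.12·6.15) / (0.125 + 1.12) = 7.763/1.245 = 7763/1245 ≈ 6.2353.

μ̂_MAP = 6.2353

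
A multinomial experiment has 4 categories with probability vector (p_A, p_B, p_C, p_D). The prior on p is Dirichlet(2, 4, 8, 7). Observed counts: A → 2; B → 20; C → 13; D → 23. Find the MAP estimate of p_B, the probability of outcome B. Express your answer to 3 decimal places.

The posterior is Dirichlet(αᵢ + nᵢ) = Dirichlet(4, 24, 21, 30).
For a Dirichlet(a₁,…,a_K) with all aᵢ > 1, the mode has j-th component (aⱼ − 1)/(Σaᵢ − K).
Here Σaᵢ = 79 and K = 4, so p_B = (24 − 1)/(79 − 4) = 23/75 ≈ 0.307.

MAP estimate of p_B = 0.307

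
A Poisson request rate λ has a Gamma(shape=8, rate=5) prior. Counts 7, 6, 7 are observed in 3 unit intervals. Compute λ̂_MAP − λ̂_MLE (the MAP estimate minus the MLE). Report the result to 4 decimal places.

MAP − MLE = -3.2917

Σxᵢ = 20. Posterior is Gamma(28, 8); MAP = (28−1)/8 = 27/8 ≈ 3.37500.
MLE = x̄ = 20/3 ≈ 6.66667.
Difference = 27/8 − 20/3 = -79/24 ≈ -3.2917.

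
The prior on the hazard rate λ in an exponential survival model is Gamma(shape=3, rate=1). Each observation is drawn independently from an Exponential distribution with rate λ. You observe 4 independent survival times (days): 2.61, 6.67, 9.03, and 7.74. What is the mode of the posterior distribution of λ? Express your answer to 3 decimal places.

λ̂_MAP = 0.222

The Exponential(rate=λ) likelihood is ∝ λ^n e^(−λΣtᵢ). Here n = 4 and Σtᵢ = 2.61 + 6.67 + 9.03 + 7.74 = 26.05.
Posterior ∝ λ^2e^(−1λ) · λ^4e^(−26.05λ) = λ^6e^(−27.05λ), i.e. Gamma(7, 27.05).
Mode = (a−1)/b = 6/27.05 ≈ 0.222.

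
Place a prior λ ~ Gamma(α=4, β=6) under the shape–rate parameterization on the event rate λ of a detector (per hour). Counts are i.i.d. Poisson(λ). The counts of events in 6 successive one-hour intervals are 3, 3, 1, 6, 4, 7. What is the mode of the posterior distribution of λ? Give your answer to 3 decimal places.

λ̂_MAP = 2.250

Σxᵢ = 3+3+1+6+4+7 = 24, with n = 6.
Posterior ∝ λ^3e^(−6λ) · λ^24e^(−6λ) = λ^27e^(−12λ), i.e. Gamma(shape=28, rate=12).
The mode of a Gamma(a, b) with a ≥ 1 (shape–rate) is (a−1)/b = 27/12 ≈ 2.250.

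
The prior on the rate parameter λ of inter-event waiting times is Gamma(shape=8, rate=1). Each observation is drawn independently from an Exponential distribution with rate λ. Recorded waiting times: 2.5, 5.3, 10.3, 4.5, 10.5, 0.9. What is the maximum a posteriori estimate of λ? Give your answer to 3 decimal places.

The Exponential(rate=λ) likelihood is ∝ λ^n e^(−λΣtᵢ). Here n = 6 and Σtᵢ = 2.5 + 5.3 + 10.3 + 4.5 + 10.5 + 0.9 = 34.
Posterior ∝ λ^7e^(−1λ) · λ^6e^(−34λ) = λ^13e^(−35λ), i.e. Gamma(14, 35).
Mode = (a−1)/b = 13/35 ≈ 0.371.

λ̂_MAP = 0.371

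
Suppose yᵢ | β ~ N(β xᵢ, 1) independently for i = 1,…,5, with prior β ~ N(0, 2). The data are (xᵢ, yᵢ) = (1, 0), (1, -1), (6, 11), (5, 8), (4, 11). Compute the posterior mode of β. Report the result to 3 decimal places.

log p(β | y) = −Σ(yᵢ − βxᵢ)²/(2·1) − β²/(2·2) + const.
Setting the derivative to zero: Σxᵢ(yᵢ − βxᵢ)/1 − β/2 = 0, so β = Σxᵢyᵢ / (Σxᵢ² + σ²/τ²).
Σxᵢyᵢ = 1·0 + 1·(-1) + 6·11 + 5·8 + 4·11 = 149; Σxᵢ² = 79; σ²/τ² = 0.5.
β̂_MAP = 149 / (79 + 0.5) = 149/79.5 ≈ 1.874.

β̂_MAP = 1.874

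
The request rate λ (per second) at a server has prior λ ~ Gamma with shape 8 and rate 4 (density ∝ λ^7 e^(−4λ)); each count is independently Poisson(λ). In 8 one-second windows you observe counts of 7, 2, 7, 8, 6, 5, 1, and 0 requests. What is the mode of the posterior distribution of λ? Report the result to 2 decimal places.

λ̂_MAP = 3.58

Σxᵢ = 7+2+7+8+6+5+1+0 = 36, with n = 8.
Posterior ∝ λ^7e^(−4λ) · λ^36e^(−8λ) = λ^43e^(−12λ), i.e. Gamma(shape=44, rate=12).
The mode of a Gamma(a, b) with a ≥ 1 (shape–rate) is (a−1)/b = 43/12 ≈ 3.58.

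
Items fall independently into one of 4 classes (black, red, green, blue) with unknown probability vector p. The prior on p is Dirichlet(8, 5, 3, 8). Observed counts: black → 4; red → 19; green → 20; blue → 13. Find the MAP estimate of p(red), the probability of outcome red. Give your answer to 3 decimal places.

MAP estimate of p(red) = 0.303

The posterior is Dirichlet(αᵢ + nᵢ) = Dirichlet(12, 24, 23, 21).
For a Dirichlet(a₁,…,a_K) with all aᵢ > 1, the mode has j-th component (aⱼ − 1)/(Σaᵢ − K).
Here Σaᵢ = 80 and K = 4, so p(red) = (24 − 1)/(80 − 4) = 23/76 ≈ 0.303.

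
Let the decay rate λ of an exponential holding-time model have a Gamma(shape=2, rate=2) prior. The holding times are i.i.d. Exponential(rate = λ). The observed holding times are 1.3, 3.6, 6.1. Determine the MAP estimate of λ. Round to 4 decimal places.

The Exponential(rate=λ) likelihood is ∝ λ^n e^(−λΣtᵢ). Here n = 3 and Σtᵢ = 1.3 + 3.6 + 6.1 = 11.
Posterior ∝ λe^(−2λ) · λ^3e^(−11λ) = λ^4e^(−13λ), i.e. Gamma(5, 13).
Mode = (a−1)/b = 4/13 ≈ 0.3077.

λ̂_MAP = 0.3077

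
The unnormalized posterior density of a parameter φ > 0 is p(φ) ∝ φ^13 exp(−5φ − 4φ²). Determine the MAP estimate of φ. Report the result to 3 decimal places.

ℓ'(φ) = 13/φ − 5 − 8φ. Setting this to zero and multiplying by φ: 8φ² + 5φ − 13 = 0.
φ = (−5 + √(5² + 4·8·13)) / (2·8) = (−5 + √441) / 16 = (−5 + 21)/16 = 1.
ℓ''(φ) = −13/φ² − 8 < 0, confirming a maximum.

φ̂_MAP = 1.000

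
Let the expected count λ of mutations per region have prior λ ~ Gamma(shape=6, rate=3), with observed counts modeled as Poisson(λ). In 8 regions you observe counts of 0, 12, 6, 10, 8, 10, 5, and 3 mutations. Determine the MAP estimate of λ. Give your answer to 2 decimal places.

λ̂_MAP = 5.36

Σxᵢ = 0+12+6+10+8+10+5+3 = 54, with n = 8.
Posterior ∝ λ^5e^(−3λ) · λ^54e^(−8λ) = λ^59e^(−11λ), i.e. Gamma(shape=60, rate=11).
The mode of a Gamma(a, b) with a ≥ 1 (shape–rate) is (a−1)/b = 59/11 ≈ 5.36.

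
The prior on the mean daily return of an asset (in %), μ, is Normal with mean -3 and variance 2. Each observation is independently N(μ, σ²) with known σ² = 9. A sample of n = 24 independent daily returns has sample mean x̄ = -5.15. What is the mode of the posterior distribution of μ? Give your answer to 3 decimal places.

μ̂_MAP = -4.811

n = 24, x̄ = -5.15.
For a Normal prior and Normal likelihood with known variance, the posterior is Normal; its mode equals its mean, the precision-weighted average.
Prior precision 1/σ₀² = 1/2 = 0.5; data precision n/σ² = 24/9 = 8/3.
μ̂ = (0.5·(-3) + (8/3)·(-5.15)) / (0.5 + 8/3) = (-457/30)/(19/6) = -457/95 ≈ -4.811.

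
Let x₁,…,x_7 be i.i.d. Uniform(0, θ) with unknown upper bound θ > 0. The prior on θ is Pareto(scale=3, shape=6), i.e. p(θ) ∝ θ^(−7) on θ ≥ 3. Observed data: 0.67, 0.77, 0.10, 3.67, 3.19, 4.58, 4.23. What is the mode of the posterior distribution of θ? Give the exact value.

θ̂_MAP = 4.58

The Uniform(0, θ) likelihood is θ^(−n) for θ ≥ max(xᵢ), zero otherwise. Here max(xᵢ) = 4.58.
Posterior ∝ θ^(−7) · θ^(−7) = θ^(−14) on θ ≥ max(3, 4.58) = 4.58.
This density is strictly decreasing in θ, so the posterior mode lies at the lower boundary of the support.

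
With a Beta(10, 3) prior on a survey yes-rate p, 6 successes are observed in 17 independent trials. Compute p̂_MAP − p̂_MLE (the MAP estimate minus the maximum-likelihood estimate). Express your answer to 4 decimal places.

Posterior is Beta(16, 14); MAP = (16−1)/(30−2) = 15/28 ≈ 0.53571.
MLE ignores the prior: p̂_MLE = k/n = 6/17 ≈ 0.35294.
Difference = 15/28 − 6/17 = 87/476 ≈ 0.1828.

MAP − MLE = 0.1828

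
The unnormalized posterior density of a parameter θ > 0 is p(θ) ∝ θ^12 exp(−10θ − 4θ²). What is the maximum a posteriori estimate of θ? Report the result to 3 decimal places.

ℓ'(θ) = 12/θ − 10 − 8θ. Setting this to zero and multiplying by θ: 8θ² + 10θ − 12 = 0.
θ = (−10 + √(10² + 4·8·12)) / (2·8) = (−10 + √484) / 16 = (−10 + 22)/16 = 3/4.
ℓ''(θ) = −12/θ² − 8 < 0, confirming a maximum.

θ̂_MAP = 0.750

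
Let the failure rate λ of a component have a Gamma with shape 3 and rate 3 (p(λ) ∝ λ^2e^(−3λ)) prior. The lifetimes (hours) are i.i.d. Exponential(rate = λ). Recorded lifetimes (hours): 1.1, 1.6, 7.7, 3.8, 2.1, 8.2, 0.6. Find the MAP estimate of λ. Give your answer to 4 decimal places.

λ̂_MAP = 0.3203

The Exponential(rate=λ) likelihood is ∝ λ^n e^(−λΣtᵢ). Here n = 7 and Σtᵢ = 1.1 + 1.6 + 7.7 + 3.8 + 2.1 + 8.2 + 0.6 = 25.1.
Posterior ∝ λ^2e^(−3λ) · λ^7e^(−25.1λ) = λ^9e^(−28.1λ), i.e. Gamma(10, 28.1).
Mode = (a−1)/b = 9/28.1 ≈ 0.3203.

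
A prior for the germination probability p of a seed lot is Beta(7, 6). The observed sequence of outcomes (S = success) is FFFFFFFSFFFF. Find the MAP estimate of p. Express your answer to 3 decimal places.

Prior: Beta(7, 6).
Data: 1 success in 12 trials (from the sequence). The binomial likelihood contributes p(1−p)^11, so the posterior is Beta(7+1, 6+11) = Beta(8, 17).
For Beta(a, b) with a, b > 1 the mode is (a−1)/(a+b−2) = 7/23 ≈ 0.304.

p̂_MAP = 0.304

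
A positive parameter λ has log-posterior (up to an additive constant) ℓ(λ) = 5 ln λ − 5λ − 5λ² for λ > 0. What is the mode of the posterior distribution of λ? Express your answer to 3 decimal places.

ℓ'(λ) = 5/λ − 5 − 10λ. Setting this to zero and multiplying by λ: 10λ² + 5λ − 5 = 0.
λ = (−5 + √(5² + 4·10·5)) / (2·10) = (−5 + √225) / 20 = (−5 + 15)/20 = 1/2.
ℓ''(λ) = −5/λ² − 10 < 0, confirming a maximum.

λ̂_MAP = 0.500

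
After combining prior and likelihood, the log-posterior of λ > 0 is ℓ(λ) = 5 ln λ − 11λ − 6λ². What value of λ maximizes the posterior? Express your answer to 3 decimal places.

λ̂_MAP = 0.333

ℓ'(λ) = 5/λ − 11 − 12λ. Setting this to zero and multiplying by λ: 12λ² + 11λ − 5 = 0.
λ = (−11 + √(11² + 4·12·5)) / (2·12) = (−11 + √361) / 24 = (−11 + 19)/24 = 1/3.
ℓ''(λ) = −5/λ² − 12 < 0, confirming a maximum.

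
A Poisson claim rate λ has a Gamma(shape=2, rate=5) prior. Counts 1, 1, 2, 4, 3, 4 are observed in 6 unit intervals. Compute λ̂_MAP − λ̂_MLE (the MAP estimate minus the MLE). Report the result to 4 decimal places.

Σxᵢ = 15. Posterior is Gamma(17, 11); MAP = (17−1)/11 = 16/11 ≈ 1.45455.
MLE = x̄ = 15/6 ≈ 2.50000.
Difference = 16/11 − 15/6 = -23/22 ≈ -1.0455.

MAP − MLE = -1.0455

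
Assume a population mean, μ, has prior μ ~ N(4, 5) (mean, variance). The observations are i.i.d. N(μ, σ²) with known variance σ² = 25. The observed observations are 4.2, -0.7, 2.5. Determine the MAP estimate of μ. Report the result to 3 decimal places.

μ̂_MAP = 3.250

n = 3; x̄ = (4.2 + (-0.7) + 2.5)/3 = 6/3 = 2.
For a Normal prior and Normal likelihood with known variance, the posterior is Normal; its mode equals its mean, the precision-weighted average.
Prior precision 1/σ₀² = 1/5 = 0.2; data precision n/σ² = 3/25 = 0.12.
μ̂ = (0.2·4 + 0.12·2) / (0.2 + 0.12) = 1.04/0.32 = 3.250.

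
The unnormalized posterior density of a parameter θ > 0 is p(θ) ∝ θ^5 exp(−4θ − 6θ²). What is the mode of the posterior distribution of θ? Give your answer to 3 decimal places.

θ̂_MAP = 0.500

ℓ'(θ) = 5/θ − 4 − 12θ. Setting this to zero and multiplying by θ: 12θ² + 4θ − 5 = 0.
θ = (−4 + √(4² + 4·12·5)) / (2·12) = (−4 + √256) / 24 = (−4 + 16)/24 = 1/2.
ℓ''(θ) = −5/θ² − 12 < 0, confirming a maximum.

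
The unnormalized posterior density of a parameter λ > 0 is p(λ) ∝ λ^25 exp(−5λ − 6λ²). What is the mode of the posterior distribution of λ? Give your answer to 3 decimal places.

ℓ'(λ) = 25/λ − 5 − 12λ. Setting this to zero and multiplying by λ: 12λ² + 5λ − 25 = 0.
λ = (−5 + √(5² + 4·12·25)) / (2·12) = (−5 + √1225) / 24 = (−5 + 35)/24 = 5/4.
ℓ''(λ) = −25/λ² − 12 < 0, confirming a maximum.

λ̂_MAP = 1.250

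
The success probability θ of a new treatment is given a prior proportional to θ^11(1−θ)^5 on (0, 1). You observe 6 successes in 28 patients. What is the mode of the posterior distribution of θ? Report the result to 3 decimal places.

θ̂_MAP = 0.386

The prior density ∝ θ^11(1−θ)^5 is the kernel of Beta(12, 6).
Data: 6 successes in 28 trials. The binomial likelihood contributes θ^6(1−θ)^22, so the posterior is Beta(12+6, 6+22) = Beta(18, 28).
For Beta(a, b) with a, b > 1 the mode is (a−1)/(a+b−2) = 17/44 ≈ 0.386.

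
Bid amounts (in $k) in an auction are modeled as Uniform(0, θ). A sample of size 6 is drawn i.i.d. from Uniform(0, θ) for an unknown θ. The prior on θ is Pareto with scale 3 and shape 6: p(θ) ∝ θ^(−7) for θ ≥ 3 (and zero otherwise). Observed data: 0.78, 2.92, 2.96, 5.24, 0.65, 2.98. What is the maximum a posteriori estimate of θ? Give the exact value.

The Uniform(0, θ) likelihood is θ^(−n) for θ ≥ max(xᵢ), zero otherwise. Here max(xᵢ) = 5.24.
Posterior ∝ θ^(−7) · θ^(−6) = θ^(−13) on θ ≥ max(3, 5.24) = 5.24.
This density is strictly decreasing in θ, so the posterior mode lies at the lower boundary of the support.

θ̂_MAP = 5.24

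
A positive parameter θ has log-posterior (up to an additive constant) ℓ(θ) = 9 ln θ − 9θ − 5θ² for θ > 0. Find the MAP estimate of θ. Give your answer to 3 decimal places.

ℓ'(θ) = 9/θ − 9 − 10θ. Setting this to zero and multiplying by θ: 10θ² + 9θ − 9 = 0.
θ = (−9 + √(9² + 4·10·9)) / (2·10) = (−9 + √441) / 20 = (−9 + 21)/20 = 3/5.
ℓ''(θ) = −9/θ² − 10 < 0, confirming a maximum.

θ̂_MAP = 0.600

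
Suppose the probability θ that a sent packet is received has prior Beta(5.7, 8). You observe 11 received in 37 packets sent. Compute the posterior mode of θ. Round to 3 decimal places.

θ̂_MAP = 0.322

Prior: Beta(5.7, 8).
Data: 11 successes in 37 trials. The binomial likelihood contributes θ^11(1−θ)^26, so the posterior is Beta(5.7+11, 8+26) = Beta(16.7, 34).
For Beta(a, b) with a, b > 1 the mode is (a−1)/(a+b−2) = 15.7/48.7 ≈ 0.322.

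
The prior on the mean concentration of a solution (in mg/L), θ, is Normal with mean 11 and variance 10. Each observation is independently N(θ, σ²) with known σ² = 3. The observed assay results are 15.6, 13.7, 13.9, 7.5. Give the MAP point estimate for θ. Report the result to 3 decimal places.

n = 4; x̄ = (15.6 + 13.7 + 13.9 + 7.5)/4 = 50.7/4 = 12.675.
For a Normal prior and Normal likelihood with known variance, the posterior is Normal; its mode equals its mean, the precision-weighted average.
Prior precision 1/σ₀² = 1/10 = 0.1; data precision n/σ² = 4/3.
θ̂ = (0.1·11 + (4/3)·12.675) / (0.1 + 4/3) = 18/(43/30) = 540/43 ≈ 12.558.

θ̂_MAP = 12.558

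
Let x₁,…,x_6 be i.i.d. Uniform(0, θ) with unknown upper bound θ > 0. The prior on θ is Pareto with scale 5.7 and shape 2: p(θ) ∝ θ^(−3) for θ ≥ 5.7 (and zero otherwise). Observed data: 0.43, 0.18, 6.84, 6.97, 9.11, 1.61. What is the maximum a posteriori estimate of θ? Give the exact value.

The Uniform(0, θ) likelihood is θ^(−n) for θ ≥ max(xᵢ), zero otherwise. Here max(xᵢ) = 9.11.
Posterior ∝ θ^(−3) · θ^(−6) = θ^(−9) on θ ≥ max(5.7, 9.11) = 9.11.
This density is strictly decreasing in θ, so the posterior mode lies at the lower boundary of the support.

θ̂_MAP = 9.11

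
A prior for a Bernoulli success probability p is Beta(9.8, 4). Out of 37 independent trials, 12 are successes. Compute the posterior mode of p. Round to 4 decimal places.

p̂_MAP = 0.4262

Prior: Beta(9.8, 4).
Data: 12 successes in 37 trials. The binomial likelihood contributes p^12(1−p)^25, so the posterior is Beta(9.8+12, 4+25) = Beta(21.8, 29).
For Beta(a, b) with a, b > 1 the mode is (a−1)/(a+b−2) = 20.8/48.8 ≈ 0.4262.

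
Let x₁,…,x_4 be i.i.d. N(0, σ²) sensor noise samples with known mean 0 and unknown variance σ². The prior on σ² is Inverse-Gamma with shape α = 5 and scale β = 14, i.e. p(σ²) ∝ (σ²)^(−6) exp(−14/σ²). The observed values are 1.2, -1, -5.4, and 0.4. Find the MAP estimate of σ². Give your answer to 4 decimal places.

σ̂²_MAP = 3.7350

Sum of squared deviations about the known mean: SS = (1.2−0)² + (-1−0)² + (-5.4−0)² + (0.4−0)² = 31.76.
The Normal likelihood contributes (σ²)^(−n/2) exp(−SS/(2σ²)), so the posterior is Inverse-Gamma(α + n/2, β + SS/2) = Inverse-Gamma(7, 29.88).
The mode of Inverse-Gamma(a, b) is b/(a+1) = 29.88/8 ≈ 3.7350.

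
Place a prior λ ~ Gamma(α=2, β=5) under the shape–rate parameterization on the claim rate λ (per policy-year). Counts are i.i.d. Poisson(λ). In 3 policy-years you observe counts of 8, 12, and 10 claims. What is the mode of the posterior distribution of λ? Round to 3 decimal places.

λ̂_MAP = 3.875

Σxᵢ = 8+12+10 = 30, with n = 3.
Posterior ∝ λe^(−5λ) · λ^30e^(−3λ) = λ^31e^(−8λ), i.e. Gamma(shape=32, rate=8).
The mode of a Gamma(a, b) with a ≥ 1 (shape–rate) is (a−1)/b = 31/8 ≈ 3.875.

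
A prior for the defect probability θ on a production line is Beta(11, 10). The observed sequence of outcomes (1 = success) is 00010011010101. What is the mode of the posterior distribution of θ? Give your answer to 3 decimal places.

θ̂_MAP = 0.485

Prior: Beta(11, 10).
Data: 6 successes in 14 trials (from the sequence). The binomial likelihood contributes θ^6(1−θ)^8, so the posterior is Beta(11+6, 10+8) = Beta(17, 18).
For Beta(a, b) with a, b > 1 the mode is (a−1)/(a+b−2) = 16/33 ≈ 0.485.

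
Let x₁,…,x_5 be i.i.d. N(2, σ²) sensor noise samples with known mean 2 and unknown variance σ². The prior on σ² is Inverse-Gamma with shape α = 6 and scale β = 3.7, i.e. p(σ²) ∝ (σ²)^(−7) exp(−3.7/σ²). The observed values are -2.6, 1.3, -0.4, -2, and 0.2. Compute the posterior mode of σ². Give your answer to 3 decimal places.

σ̂²_MAP = 2.845

Sum of squared deviations about the known mean: SS = (-2.6−2)² + (1.3−2)² + (-0.4−2)² + (-2−2)² + (0.2−2)² = 46.65.
The Normal likelihood contributes (σ²)^(−n/2) exp(−SS/(2σ²)), so the posterior is Inverse-Gamma(α + n/2, β + SS/2) = Inverse-Gamma(8.5, 27.025).
The mode of Inverse-Gamma(a, b) is b/(a+1) = 27.025/9.5 ≈ 2.845.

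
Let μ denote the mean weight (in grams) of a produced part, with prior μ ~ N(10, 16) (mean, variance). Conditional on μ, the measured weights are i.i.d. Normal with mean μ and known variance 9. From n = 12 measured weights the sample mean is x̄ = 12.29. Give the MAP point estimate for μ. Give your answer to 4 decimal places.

n = 12, x̄ = 12.29.
For a Normal prior and Normal likelihood with known variance, the posterior is Normal; its mode equals its mean, the precision-weighted average.
Prior precision 1/σ₀² = 1/16 = 0.0625; data precision n/σ² = 12/9 = 4/3.
μ̂ = (0.0625·10 + (4/3)·12.29) / (0.0625 + 4/3) = (10207/600)/(67/48) = 20414/1675 ≈ 12.1875.

μ̂_MAP = 12.1875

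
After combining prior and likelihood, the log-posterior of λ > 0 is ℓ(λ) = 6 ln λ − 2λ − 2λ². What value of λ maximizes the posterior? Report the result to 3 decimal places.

λ̂_MAP = 1.000

ℓ'(λ) = 6/λ − 2 − 4λ. Setting this to zero and multiplying by λ: 4λ² + 2λ − 6 = 0.
λ = (−2 + √(2² + 4·4·6)) / (2·4) = (−2 + √100) / 8 = (−2 + 10)/8 = 1.
ℓ''(λ) = −6/λ² − 4 < 0, confirming a maximum.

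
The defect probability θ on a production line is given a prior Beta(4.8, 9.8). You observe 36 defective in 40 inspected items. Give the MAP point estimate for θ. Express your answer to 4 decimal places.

θ̂_MAP = 0.7567

Prior: Beta(4.8, 9.8).
Data: 36 successes in 40 trials. The binomial likelihood contributes θ^36(1−θ)^4, so the posterior is Beta(4.8+36, 9.8+4) = Beta(40.8, 13.8).
For Beta(a, b) with a, b > 1 the mode is (a−1)/(a+b−2) = 39.8/52.6 ≈ 0.7567.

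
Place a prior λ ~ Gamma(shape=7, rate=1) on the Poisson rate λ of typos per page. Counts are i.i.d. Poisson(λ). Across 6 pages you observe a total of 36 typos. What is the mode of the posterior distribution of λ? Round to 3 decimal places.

Σxᵢ = 36, n = 6.
Posterior ∝ λ^6e^(−1λ) · λ^36e^(−6λ) = λ^42e^(−7λ), i.e. Gamma(shape=43, rate=7).
The mode of a Gamma(a, b) with a ≥ 1 (shape–rate) is (a−1)/b = 42/7 ≈ 6.000.

λ̂_MAP = 6.000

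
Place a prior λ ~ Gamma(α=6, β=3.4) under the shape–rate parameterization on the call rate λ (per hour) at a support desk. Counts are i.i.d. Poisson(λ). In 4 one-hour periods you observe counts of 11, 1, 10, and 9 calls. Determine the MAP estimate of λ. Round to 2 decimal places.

λ̂_MAP = 4.86

Σxᵢ = 11+1+10+9 = 31, with n = 4.
Posterior ∝ λ^5e^(−3.4λ) · λ^31e^(−4λ) = λ^36e^(−7.4λ), i.e. Gamma(shape=37, rate=7.4).
The mode of a Gamma(a, b) with a ≥ 1 (shape–rate) is (a−1)/b = 36/7.4 ≈ 4.86.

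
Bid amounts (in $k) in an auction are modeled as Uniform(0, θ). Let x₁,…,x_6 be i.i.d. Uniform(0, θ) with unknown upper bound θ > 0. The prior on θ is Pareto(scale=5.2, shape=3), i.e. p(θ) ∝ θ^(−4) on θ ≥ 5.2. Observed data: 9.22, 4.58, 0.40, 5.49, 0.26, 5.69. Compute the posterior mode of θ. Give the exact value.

The Uniform(0, θ) likelihood is θ^(−n) for θ ≥ max(xᵢ), zero otherwise. Here max(xᵢ) = 9.22.
Posterior ∝ θ^(−4) · θ^(−6) = θ^(−10) on θ ≥ max(5.2, 9.22) = 9.22.
This density is strictly decreasing in θ, so the posterior mode lies at the lower boundary of the support.

θ̂_MAP = 9.22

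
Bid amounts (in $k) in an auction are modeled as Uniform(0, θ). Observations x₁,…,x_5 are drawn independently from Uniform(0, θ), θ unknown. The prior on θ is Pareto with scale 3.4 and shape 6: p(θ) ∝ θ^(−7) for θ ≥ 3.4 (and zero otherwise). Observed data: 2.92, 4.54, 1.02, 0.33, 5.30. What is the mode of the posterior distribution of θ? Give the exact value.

The Uniform(0, θ) likelihood is θ^(−n) for θ ≥ max(xᵢ), zero otherwise. Here max(xᵢ) = 5.30.
Posterior ∝ θ^(−7) · θ^(−5) = θ^(−12) on θ ≥ max(3.4, 5.30) = 5.30.
This density is strictly decreasing in θ, so the posterior mode lies at the lower boundary of the support.

θ̂_MAP = 5.30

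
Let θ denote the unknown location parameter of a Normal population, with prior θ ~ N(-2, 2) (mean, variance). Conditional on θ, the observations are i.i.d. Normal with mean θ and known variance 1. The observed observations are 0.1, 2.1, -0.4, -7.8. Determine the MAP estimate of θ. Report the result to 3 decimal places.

n = 4; x̄ = (0.1 + 2.1 + (-0.4) + (-7.8))/4 = -6/4 = -1.5.
For a Normal prior and Normal likelihood with known variance, the posterior is Normal; its mode equals its mean, the precision-weighted average.
Prior precision 1/σ₀² = 1/2 = 0.5; data precision n/σ² = 4/1 = 4.
θ̂ = (0.5·(-2) + 4·(-1.5)) / (0.5 + 4) = (-7)/4.5 = -14/9 ≈ -1.556.

θ̂_MAP = -1.556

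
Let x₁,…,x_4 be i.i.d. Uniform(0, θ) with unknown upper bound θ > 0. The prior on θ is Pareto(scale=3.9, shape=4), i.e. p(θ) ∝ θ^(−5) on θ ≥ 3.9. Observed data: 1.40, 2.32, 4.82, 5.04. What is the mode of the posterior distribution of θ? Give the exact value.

θ̂_MAP = 5.04

The Uniform(0, θ) likelihood is θ^(−n) for θ ≥ max(xᵢ), zero otherwise. Here max(xᵢ) = 5.04.
Posterior ∝ θ^(−5) · θ^(−4) = θ^(−9) on θ ≥ max(3.9, 5.04) = 5.04.
This density is strictly decreasing in θ, so the posterior mode lies at the lower boundary of the support.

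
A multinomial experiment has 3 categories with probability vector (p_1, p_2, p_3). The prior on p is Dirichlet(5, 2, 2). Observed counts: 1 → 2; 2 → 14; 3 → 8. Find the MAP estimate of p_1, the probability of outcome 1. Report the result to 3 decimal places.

The posterior is Dirichlet(αᵢ + nᵢ) = Dirichlet(7, 16, 10).
For a Dirichlet(a₁,…,a_K) with all aᵢ > 1, the mode has j-th component (aⱼ − 1)/(Σaᵢ − K).
Here Σaᵢ = 33 and K = 3, so p_1 = (7 − 1)/(33 − 3) = 6/30 ≈ 0.200.

MAP estimate: 0.200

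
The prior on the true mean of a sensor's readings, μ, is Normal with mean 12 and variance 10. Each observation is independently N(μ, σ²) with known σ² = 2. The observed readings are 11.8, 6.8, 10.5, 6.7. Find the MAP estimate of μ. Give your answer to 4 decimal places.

n = 4; x̄ = (11.8 + 6.8 + 10.5 + 6.7)/4 = 35.8/4 = 8.95.
For a Normal prior and Normal likelihood with known variance, the posterior is Normal; its mode equals its mean, the precision-weighted average.
Prior precision 1/σ₀² = 1/10 = 0.1; data precision n/σ² = 4/2 = 2.
μ̂ = (0.1·12 + 2·8.95) / (0.1 + 2) = 19.1/2.1 = 191/21 ≈ 9.0952.

μ̂_MAP = 9.0952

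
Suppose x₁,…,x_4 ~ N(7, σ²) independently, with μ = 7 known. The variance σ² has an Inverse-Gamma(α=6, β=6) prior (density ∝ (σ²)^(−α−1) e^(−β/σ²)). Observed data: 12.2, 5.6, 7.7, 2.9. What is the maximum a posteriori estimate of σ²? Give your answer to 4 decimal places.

Sum of squared deviations about the known mean: SS = (12.2−7)² + (5.6−7)² + (7.7−7)² + (2.9−7)² = 46.3.
The Normal likelihood contributes (σ²)^(−n/2) exp(−SS/(2σ²)), so the posterior is Inverse-Gamma(α + n/2, β + SS/2) = Inverse-Gamma(8, 29.15).
The mode of Inverse-Gamma(a, b) is b/(a+1) = 29.15/9 ≈ 3.2389.

σ̂²_MAP = 3.2389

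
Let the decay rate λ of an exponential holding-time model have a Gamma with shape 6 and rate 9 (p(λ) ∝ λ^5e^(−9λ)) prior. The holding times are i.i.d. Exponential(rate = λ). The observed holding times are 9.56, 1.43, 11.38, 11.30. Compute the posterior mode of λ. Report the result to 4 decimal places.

λ̂_MAP = 0.2109

The Exponential(rate=λ) likelihood is ∝ λ^n e^(−λΣtᵢ). Here n = 4 and Σtᵢ = 9.56 + 1.43 + 11.38 + 11.30 = 33.67.
Posterior ∝ λ^5e^(−9λ) · λ^4e^(−33.67λ) = λ^9e^(−42.67λ), i.e. Gamma(10, 42.67).
Mode = (a−1)/b = 9/42.67 ≈ 0.2109.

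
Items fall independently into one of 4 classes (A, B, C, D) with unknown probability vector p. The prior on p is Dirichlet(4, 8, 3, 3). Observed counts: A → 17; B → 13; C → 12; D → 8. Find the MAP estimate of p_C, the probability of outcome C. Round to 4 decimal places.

MAP estimate of p_C = 0.2188

The posterior is Dirichlet(αᵢ + nᵢ) = Dirichlet(21, 21, 15, 11).
For a Dirichlet(a₁,…,a_K) with all aᵢ > 1, the mode has j-th component (aⱼ − 1)/(Σaᵢ − K).
Here Σaᵢ = 68 and K = 4, so p_C = (15 − 1)/(68 − 4) = 14/64 ≈ 0.2188.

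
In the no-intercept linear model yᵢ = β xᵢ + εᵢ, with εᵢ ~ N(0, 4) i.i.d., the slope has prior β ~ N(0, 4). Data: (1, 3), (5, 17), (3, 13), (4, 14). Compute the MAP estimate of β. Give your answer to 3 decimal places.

β̂_MAP = 3.519

log p(β | y) = −Σ(yᵢ − βxᵢ)²/(2·4) − β²/(2·4) + const.
Setting the derivative to zero: Σxᵢ(yᵢ − βxᵢ)/4 − β/4 = 0, so β = Σxᵢyᵢ / (Σxᵢ² + σ²/τ²).
Σxᵢyᵢ = 1·3 + 5·17 + 3·13 + 4·14 = 183; Σxᵢ² = 51; σ²/τ² = 1.
β̂_MAP = 183 / (51 + 1) = 183/52 ≈ 3.519.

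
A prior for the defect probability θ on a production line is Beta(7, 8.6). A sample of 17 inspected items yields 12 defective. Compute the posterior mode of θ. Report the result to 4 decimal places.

Prior: Beta(7, 8.6).
Data: 12 successes in 17 trials. The binomial likelihood contributes θ^12(1−θ)^5, so the posterior is Beta(7+12, 8.6+5) = Beta(19, 13.6).
For Beta(a, b) with a, b > 1 the mode is (a−1)/(a+b−2) = 18/30.6 ≈ 0.5882.

θ̂_MAP = 0.5882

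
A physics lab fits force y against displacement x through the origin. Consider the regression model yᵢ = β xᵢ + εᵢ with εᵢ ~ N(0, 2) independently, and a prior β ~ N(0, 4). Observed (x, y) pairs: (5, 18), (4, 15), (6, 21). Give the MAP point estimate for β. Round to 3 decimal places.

log p(β | y) = −Σ(yᵢ − βxᵢ)²/(2·2) − β²/(2·4) + const.
Setting the derivative to zero: Σxᵢ(yᵢ − βxᵢ)/2 − β/4 = 0, so β = Σxᵢyᵢ / (Σxᵢ² + σ²/τ²).
Σxᵢyᵢ = 5·18 + 4·15 + 6·21 = 276; Σxᵢ² = 77; σ²/τ² = 0.5.
β̂_MAP = 276 / (77 + 0.5) = 276/77.5 ≈ 3.561.

β̂_MAP = 3.561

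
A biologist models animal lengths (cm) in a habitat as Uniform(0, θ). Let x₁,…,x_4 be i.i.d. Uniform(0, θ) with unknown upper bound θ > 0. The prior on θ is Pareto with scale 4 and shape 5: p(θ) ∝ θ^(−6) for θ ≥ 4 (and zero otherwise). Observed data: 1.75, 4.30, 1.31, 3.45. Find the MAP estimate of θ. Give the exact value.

The Uniform(0, θ) likelihood is θ^(−n) for θ ≥ max(xᵢ), zero otherwise. Here max(xᵢ) = 4.30.
Posterior ∝ θ^(−6) · θ^(−4) = θ^(−10) on θ ≥ max(4, 4.30) = 4.30.
This density is strictly decreasing in θ, so the posterior mode lies at the lower boundary of the support.

θ̂_MAP = 4.30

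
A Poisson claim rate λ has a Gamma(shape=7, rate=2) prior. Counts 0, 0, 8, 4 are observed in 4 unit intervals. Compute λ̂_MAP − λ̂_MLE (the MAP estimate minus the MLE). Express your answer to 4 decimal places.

Σxᵢ = 12. Posterior is Gamma(19, 6); MAP = (19−1)/6 = 18/6 ≈ 3.00000.
MLE = x̄ = 12/4 ≈ 3.00000.
Difference = 18/6 − 12/4 = 0 ≈ 0.0000.

MAP − MLE = 0.0000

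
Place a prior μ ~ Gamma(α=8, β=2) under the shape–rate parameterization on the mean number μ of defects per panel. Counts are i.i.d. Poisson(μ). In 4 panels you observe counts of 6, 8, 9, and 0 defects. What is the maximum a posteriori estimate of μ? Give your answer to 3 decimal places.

Σxᵢ = 6+8+9+0 = 23, with n = 4.
Posterior ∝ μ^7e^(−2μ) · μ^23e^(−4μ) = μ^30e^(−6μ), i.e. Gamma(shape=31, rate=6).
The mode of a Gamma(a, b) with a ≥ 1 (shape–rate) is (a−1)/b = 30/6 ≈ 5.000.

μ̂_MAP = 5.000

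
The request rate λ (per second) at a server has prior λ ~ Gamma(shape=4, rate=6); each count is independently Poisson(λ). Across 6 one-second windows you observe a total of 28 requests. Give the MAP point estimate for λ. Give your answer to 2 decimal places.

λ̂_MAP = 2.58

Σxᵢ = 28, n = 6.
Posterior ∝ λ^3e^(−6λ) · λ^28e^(−6λ) = λ^31e^(−12λ), i.e. Gamma(shape=32, rate=12).
The mode of a Gamma(a, b) with a ≥ 1 (shape–rate) is (a−1)/b = 31/12 ≈ 2.58.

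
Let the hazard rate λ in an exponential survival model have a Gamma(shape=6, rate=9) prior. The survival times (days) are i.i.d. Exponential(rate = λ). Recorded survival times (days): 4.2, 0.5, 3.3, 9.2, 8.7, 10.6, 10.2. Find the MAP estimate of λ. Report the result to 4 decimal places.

The Exponential(rate=λ) likelihood is ∝ λ^n e^(−λΣtᵢ). Here n = 7 and Σtᵢ = 4.2 + 0.5 + 3.3 + 9.2 + 8.7 + 10.6 + 10.2 = 46.7.
Posterior ∝ λ^5e^(−9λ) · λ^7e^(−46.7λ) = λ^12e^(−55.7λ), i.e. Gamma(13, 55.7).
Mode = (a−1)/b = 12/55.7 ≈ 0.2154.

λ̂_MAP = 0.2154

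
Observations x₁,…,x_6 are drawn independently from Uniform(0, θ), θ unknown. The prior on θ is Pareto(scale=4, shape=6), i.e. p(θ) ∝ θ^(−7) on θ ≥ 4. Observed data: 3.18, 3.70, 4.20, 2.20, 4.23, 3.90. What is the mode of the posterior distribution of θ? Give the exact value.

The Uniform(0, θ) likelihood is θ^(−n) for θ ≥ max(xᵢ), zero otherwise. Here max(xᵢ) = 4.23.
Posterior ∝ θ^(−7) · θ^(−6) = θ^(−13) on θ ≥ max(4, 4.23) = 4.23.
This density is strictly decreasing in θ, so the posterior mode lies at the lower boundary of the support.

θ̂_MAP = 4.23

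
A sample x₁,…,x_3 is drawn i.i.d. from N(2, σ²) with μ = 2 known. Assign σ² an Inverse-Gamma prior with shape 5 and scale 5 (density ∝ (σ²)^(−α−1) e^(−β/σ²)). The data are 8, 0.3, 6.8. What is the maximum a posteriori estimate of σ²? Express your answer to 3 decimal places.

Sum of squared deviations about the known mean: SS = (8−2)² + (0.3−2)² + (6.8−2)² = 61.93.
The Normal likelihood contributes (σ²)^(−n/2) exp(−SS/(2σ²)), so the posterior is Inverse-Gamma(α + n/2, β + SS/2) = Inverse-Gamma(6.5, 35.965).
The mode of Inverse-Gamma(a, b) is b/(a+1) = 35.965/7.5 ≈ 4.795.

σ̂²_MAP = 4.795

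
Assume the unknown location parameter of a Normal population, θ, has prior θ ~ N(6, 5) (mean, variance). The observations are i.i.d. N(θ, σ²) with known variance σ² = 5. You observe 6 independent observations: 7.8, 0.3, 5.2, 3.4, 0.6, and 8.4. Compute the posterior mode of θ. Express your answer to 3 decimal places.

n = 6; x̄ = (7.8 + 0.3 + 5.2 + 3.4 + 0.6 + 8.4)/6 = 25.7/6 = 257/60 ≈ 4.2833.
For a Normal prior and Normal likelihood with known variance, the posterior is Normal; its mode equals its mean, the precision-weighted average.
Prior precision 1/σ₀² = 1/5 = 0.2; data precision n/σ² = 6/5 = 1.2.
θ̂ = (0.2·6 + 1.2·(257/60)) / (0.2 + 1.2) = 6.34/1.4 = 317/70 ≈ 4.529.

θ̂_MAP = 4.529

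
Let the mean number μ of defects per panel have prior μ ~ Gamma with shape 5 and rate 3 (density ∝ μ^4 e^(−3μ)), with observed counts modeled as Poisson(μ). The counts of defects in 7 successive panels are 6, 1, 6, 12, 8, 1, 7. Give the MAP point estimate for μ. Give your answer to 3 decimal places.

μ̂_MAP = 4.500

Σxᵢ = 6+1+6+12+8+1+7 = 41, with n = 7.
Posterior ∝ μ^4e^(−3μ) · μ^41e^(−7μ) = μ^45e^(−10μ), i.e. Gamma(shape=46, rate=10).
The mode of a Gamma(a, b) with a ≥ 1 (shape–rate) is (a−1)/b = 45/10 ≈ 4.500.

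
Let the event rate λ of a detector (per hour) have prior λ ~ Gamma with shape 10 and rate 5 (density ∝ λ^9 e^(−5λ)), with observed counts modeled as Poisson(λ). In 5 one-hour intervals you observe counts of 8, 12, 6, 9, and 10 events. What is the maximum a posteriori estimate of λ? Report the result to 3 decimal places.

λ̂_MAP = 5.400

Σxᵢ = 8+12+6+9+10 = 45, with n = 5.
Posterior ∝ λ^9e^(−5λ) · λ^45e^(−5λ) = λ^54e^(−10λ), i.e. Gamma(shape=55, rate=10).
The mode of a Gamma(a, b) with a ≥ 1 (shape–rate) is (a−1)/b = 54/10 ≈ 5.400.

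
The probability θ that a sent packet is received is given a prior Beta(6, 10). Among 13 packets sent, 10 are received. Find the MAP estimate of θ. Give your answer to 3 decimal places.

Prior: Beta(6, 10).
Data: 10 successes in 13 trials. The binomial likelihood contributes θ^10(1−θ)^3, so the posterior is Beta(6+10, 10+3) = Beta(16, 13).
For Beta(a, b) with a, b > 1 the mode is (a−1)/(a+b−2) = 15/27 ≈ 0.556.

θ̂_MAP = 0.556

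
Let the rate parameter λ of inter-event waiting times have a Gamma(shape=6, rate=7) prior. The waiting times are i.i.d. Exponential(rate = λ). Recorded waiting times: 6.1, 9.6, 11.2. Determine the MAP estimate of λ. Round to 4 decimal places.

λ̂_MAP = 0.2360

The Exponential(rate=λ) likelihood is ∝ λ^n e^(−λΣtᵢ). Here n = 3 and Σtᵢ = 6.1 + 9.6 + 11.2 = 26.9.
Posterior ∝ λ^5e^(−7λ) · λ^3e^(−26.9λ) = λ^8e^(−33.9λ), i.e. Gamma(9, 33.9).
Mode = (a−1)/b = 8/33.9 ≈ 0.2360.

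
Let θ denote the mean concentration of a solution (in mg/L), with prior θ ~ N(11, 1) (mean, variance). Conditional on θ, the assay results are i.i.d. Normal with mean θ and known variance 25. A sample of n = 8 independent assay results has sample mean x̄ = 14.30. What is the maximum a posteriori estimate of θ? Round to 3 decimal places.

n = 8, x̄ = 14.30.
For a Normal prior and Normal likelihood with known variance, the posterior is Normal; its mode equals its mean, the precision-weighted average.
Prior precision 1/σ₀² = 1/1 = 1; data precision n/σ² = 8/25 = 0.32.
θ̂ = (1·11 + 0.32·14.3) / (1 + 0.32) = 15.576/1.32 = 11.800.

θ̂_MAP = 11.800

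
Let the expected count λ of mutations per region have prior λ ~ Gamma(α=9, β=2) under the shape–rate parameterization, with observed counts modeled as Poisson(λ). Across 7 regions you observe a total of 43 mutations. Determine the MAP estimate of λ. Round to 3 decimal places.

Σxᵢ = 43, n = 7.
Posterior ∝ λ^8e^(−2λ) · λ^43e^(−7λ) = λ^51e^(−9λ), i.e. Gamma(shape=52, rate=9).
The mode of a Gamma(a, b) with a ≥ 1 (shape–rate) is (a−1)/b = 51/9 ≈ 5.667.

λ̂_MAP = 5.667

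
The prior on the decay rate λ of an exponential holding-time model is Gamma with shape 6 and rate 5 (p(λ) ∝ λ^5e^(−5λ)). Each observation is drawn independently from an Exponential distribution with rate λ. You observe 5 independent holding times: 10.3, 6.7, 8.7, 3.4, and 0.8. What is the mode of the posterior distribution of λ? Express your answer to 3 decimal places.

λ̂_MAP = 0.287

The Exponential(rate=λ) likelihood is ∝ λ^n e^(−λΣtᵢ). Here n = 5 and Σtᵢ = 10.3 + 6.7 + 8.7 + 3.4 + 0.8 = 29.9.
Posterior ∝ λ^5e^(−5λ) · λ^5e^(−29.9λ) = λ^10e^(−34.9λ), i.e. Gamma(11, 34.9).
Mode = (a−1)/b = 10/34.9 ≈ 0.287.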